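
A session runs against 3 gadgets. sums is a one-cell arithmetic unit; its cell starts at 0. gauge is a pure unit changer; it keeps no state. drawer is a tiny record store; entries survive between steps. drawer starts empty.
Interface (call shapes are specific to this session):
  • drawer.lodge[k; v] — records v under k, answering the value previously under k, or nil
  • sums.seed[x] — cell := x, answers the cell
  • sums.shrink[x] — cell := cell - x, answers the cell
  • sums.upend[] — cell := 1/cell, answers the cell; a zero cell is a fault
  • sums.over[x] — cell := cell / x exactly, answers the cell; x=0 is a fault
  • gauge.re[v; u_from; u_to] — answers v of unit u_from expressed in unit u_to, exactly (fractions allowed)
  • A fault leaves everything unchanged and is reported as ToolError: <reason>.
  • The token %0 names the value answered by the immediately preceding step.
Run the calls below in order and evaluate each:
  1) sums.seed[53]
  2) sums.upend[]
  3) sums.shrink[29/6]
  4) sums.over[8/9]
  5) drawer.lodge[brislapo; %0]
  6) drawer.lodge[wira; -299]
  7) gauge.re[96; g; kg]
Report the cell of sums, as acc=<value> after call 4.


% seed(x→53) => 53
% upend() => 1/53
% shrink(x→29/6) => -1531/318
% over(x→8/9) => -4593/848
% lodge(k→brislapo, v→%0) => nil
% lodge(k→wira, v→-299) => nil
% re(v→96, u_from→g, u_to→kg) => 12/125

Answer: acc=-4593/848


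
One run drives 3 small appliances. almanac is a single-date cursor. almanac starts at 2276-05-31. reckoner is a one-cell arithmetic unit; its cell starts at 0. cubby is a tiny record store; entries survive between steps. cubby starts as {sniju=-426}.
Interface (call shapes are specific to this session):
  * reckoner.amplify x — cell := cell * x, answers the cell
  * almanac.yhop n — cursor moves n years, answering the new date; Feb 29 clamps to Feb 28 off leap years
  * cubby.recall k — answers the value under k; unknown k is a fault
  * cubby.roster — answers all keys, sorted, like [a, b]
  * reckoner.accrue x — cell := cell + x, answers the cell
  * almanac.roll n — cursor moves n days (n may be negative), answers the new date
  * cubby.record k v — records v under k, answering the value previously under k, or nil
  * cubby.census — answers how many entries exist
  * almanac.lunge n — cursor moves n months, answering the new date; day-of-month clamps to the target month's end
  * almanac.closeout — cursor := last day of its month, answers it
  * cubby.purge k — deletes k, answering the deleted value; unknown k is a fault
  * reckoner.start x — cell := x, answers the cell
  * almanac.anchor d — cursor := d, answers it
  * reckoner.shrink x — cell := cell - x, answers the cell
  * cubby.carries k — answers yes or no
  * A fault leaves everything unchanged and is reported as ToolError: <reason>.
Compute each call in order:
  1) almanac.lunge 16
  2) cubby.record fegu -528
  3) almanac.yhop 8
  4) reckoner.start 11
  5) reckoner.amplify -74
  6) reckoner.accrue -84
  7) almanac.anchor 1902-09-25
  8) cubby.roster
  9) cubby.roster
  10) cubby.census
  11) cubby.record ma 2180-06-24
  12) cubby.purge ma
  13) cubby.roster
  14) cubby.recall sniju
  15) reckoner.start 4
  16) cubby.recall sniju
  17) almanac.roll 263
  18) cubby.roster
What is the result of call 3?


>> almanac.lunge(n→16)
<< 2277-09-30
>> cubby.record(k→fegu, v→-528)
<< nil
>> almanac.yhop(n→8)
<< 2285-09-30
>> reckoner.start(x→11)
<< 11
>> reckoner.amplify(x→-74)
<< -814
>> reckoner.accrue(x→-84)
<< -898
>> almanac.anchor(d→1902-09-25)
<< 1902-09-25
>> cubby.roster()
<< [fegu, sniju]
>> cubby.roster()
<< [fegu, sniju]
>> cubby.census()
<< 2
>> cubby.record(k→ma, v→2180-06-24)
<< nil
>> cubby.purge(k→ma)
<< 2180-06-24
>> cubby.roster()
<< [fegu, sniju]
>> cubby.recall(k→sniju)
<< -426
>> reckoner.start(x→4)
<< 4
>> cubby.recall(k→sniju)
<< -426
>> almanac.roll(n→263)
<< 1903-06-15
>> cubby.roster()
<< [fegu, sniju]

Answer: 2285-09-30


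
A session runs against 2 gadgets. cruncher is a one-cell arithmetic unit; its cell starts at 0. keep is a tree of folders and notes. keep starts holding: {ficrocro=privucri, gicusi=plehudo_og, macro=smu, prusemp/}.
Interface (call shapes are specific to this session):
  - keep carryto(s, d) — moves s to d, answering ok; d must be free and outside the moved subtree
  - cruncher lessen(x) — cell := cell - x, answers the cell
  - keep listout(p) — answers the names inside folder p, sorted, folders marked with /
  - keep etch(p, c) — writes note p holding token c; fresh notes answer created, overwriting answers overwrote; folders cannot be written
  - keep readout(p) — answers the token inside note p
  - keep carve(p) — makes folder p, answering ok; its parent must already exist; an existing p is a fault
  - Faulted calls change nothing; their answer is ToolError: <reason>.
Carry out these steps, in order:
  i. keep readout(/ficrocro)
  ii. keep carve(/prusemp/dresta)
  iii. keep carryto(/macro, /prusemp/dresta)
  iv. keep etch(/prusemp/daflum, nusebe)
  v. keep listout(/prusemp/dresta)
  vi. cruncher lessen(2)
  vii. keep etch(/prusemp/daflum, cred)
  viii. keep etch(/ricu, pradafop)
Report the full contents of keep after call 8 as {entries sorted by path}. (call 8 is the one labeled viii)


Answer: {ficrocro=privucri, gicusi=plehudo_og, macro=smu, prusemp/, prusemp/daflum=cred, prusemp/dresta/, ricu=pradafop}

Derivation:
~$ keep readout p=/ficrocro
= privucri
~$ keep carve p=/prusemp/dresta
= ok
~$ keep carryto s=/macro d=/prusemp/dresta
= ToolError: exists
~$ keep etch p=/prusemp/daflum c=nusebe
= created
~$ keep listout p=/prusemp/dresta
= []
~$ cruncher lessen x=2
= -2
~$ keep etch p=/prusemp/daflum c=cred
= overwrote
~$ keep etch p=/ricu c=pradafop
= created


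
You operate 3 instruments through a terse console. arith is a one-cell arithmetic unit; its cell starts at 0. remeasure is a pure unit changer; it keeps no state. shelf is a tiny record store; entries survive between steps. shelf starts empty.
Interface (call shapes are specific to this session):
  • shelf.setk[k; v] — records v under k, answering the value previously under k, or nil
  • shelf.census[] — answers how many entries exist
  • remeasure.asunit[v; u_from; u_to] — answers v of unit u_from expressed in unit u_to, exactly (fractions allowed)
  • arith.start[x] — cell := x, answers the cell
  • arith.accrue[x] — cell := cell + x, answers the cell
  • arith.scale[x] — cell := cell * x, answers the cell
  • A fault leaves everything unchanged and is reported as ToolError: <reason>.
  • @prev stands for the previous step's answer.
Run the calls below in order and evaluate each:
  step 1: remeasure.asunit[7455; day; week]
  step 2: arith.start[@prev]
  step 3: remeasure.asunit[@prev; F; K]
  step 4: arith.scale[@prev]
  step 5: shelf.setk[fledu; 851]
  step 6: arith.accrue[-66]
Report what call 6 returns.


Answer: 10824365/12

Derivation:
·→ remeasure.asunit(v='7455', u_from='day', u_to='week')
·← 1065
·→ arith.start(x='@prev')
·← 1065
·→ remeasure.asunit(v='@prev', u_from='F', u_to='K')
·← 152467/180
·→ arith.scale(x='@prev')
·← 10825157/12
·→ shelf.setk(k='fledu', v='851')
·← nil
·→ arith.accrue(x='-66')
·← 10824365/12


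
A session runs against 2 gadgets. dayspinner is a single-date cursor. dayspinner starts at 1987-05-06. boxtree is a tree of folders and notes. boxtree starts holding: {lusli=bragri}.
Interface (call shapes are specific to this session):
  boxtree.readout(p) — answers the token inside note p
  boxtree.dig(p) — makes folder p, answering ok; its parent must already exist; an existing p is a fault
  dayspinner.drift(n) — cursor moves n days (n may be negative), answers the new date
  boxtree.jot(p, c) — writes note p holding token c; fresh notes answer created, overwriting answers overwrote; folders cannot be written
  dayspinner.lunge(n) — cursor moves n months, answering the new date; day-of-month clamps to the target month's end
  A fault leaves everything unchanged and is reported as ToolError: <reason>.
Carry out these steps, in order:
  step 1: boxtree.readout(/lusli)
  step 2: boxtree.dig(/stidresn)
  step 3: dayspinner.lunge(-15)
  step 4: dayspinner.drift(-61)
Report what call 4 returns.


Answer: 1985-12-07

Derivation:
→ boxtree.readout(p=/lusli)
← bragri
→ boxtree.dig(p=/stidresn)
← ok
→ dayspinner.lunge(n=-15)
← 1986-02-06
→ dayspinner.drift(n=-61)
← 1985-12-07


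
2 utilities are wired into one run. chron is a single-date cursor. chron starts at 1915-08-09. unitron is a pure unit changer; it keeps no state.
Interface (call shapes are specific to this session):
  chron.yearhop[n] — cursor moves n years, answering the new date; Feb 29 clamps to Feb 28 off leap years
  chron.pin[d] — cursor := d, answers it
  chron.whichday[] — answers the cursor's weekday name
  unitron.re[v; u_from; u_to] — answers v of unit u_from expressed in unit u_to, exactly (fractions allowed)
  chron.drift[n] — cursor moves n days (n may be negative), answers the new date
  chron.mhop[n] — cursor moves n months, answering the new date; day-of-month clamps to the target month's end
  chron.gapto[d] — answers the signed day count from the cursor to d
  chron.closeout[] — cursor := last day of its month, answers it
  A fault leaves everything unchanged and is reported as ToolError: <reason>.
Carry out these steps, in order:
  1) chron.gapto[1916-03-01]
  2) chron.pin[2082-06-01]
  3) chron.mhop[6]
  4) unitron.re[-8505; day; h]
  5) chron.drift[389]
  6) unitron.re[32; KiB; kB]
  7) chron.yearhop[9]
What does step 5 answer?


>> chron.gapto(d=1916-03-01)
<< 205
>> chron.pin(d=2082-06-01)
<< 2082-06-01
>> chron.mhop(n=6)
<< 2082-12-01
>> unitron.re(v=-8505, u_from=day, u_to=h)
<< -204120
>> chron.drift(n=389)
<< 2083-12-25
>> unitron.re(v=32, u_from=KiB, u_to=kB)
<< 4096/125
>> chron.yearhop(n=9)
<< 2092-12-25

Answer: 2083-12-25


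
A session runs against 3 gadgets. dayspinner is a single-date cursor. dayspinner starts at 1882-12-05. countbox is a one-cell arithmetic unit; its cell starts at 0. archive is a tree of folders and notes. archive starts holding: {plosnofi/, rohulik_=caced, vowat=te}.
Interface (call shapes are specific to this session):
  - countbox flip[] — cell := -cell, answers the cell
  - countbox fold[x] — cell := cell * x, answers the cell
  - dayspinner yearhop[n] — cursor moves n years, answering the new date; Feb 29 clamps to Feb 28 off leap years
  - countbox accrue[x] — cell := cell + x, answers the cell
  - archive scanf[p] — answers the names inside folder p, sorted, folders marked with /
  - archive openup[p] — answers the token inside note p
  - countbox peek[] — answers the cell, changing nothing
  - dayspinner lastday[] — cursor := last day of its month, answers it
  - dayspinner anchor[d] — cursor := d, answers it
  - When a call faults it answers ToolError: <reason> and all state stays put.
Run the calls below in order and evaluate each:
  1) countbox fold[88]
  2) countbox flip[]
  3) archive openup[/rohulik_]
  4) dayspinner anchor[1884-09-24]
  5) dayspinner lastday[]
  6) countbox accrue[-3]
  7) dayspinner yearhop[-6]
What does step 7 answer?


Answer: 1878-09-30

Derivation:
Using countbox fold using x='88', yielding 0.
Next I call countbox flip(), → 0.
Now I run archive openup using p='/rohulik_', and get caced.
I try dayspinner anchor using d='1884-09-24', yielding 1884-09-24.
Invoking dayspinner lastday(), giving 1884-09-30.
Then countbox accrue using x='-3': -3.
Now I run dayspinner yearhop using n='-6': 1878-09-30.


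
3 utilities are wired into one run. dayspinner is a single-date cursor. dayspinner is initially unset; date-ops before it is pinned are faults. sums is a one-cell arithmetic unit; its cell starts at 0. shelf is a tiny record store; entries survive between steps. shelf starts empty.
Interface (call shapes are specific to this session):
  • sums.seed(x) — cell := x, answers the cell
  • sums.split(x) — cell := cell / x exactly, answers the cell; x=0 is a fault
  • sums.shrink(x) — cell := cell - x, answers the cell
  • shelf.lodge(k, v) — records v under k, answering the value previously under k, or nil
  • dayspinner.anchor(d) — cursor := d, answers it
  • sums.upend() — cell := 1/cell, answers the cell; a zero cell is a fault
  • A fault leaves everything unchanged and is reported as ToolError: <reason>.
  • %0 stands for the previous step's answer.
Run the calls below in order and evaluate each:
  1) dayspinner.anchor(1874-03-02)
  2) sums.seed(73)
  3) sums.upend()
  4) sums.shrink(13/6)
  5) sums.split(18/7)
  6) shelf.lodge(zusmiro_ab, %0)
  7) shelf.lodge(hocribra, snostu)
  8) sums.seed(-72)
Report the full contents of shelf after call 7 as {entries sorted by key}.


Do: dayspinner.anchor[d→1874-03-02]
See: 1874-03-02
Do: sums.seed[x→73]
See: 73
Do: sums.upend[]
See: 1/73
Do: sums.shrink[x→13/6]
See: -943/438
Do: sums.split[x→18/7]
See: -6601/7884
Do: shelf.lodge[k→zusmiro_ab; v→%0]
See: nil
Do: shelf.lodge[k→hocribra; v→snostu]
See: nil
Do: sums.seed[x→-72]
See: -72

Answer: {hocribra=snostu, zusmiro_ab=-6601/7884}


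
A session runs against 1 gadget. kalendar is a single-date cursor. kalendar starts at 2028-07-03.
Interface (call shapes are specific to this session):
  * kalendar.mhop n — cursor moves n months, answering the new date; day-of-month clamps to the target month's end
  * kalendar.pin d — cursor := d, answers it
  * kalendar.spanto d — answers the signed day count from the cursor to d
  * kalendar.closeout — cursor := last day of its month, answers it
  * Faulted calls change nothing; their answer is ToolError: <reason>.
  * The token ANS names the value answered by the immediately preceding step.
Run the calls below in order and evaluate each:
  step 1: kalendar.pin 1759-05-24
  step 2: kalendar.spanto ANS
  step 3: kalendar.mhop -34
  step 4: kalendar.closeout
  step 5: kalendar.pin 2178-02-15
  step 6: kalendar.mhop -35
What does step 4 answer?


==> pin(d=1759-05-24)
<== 1759-05-24
==> spanto(d=ANS)
<== 0
==> mhop(n=-34)
<== 1756-07-24
==> closeout()
<== 1756-07-31
==> pin(d=2178-02-15)
<== 2178-02-15
==> mhop(n=-35)
<== 2175-03-15

Answer: 1756-07-31


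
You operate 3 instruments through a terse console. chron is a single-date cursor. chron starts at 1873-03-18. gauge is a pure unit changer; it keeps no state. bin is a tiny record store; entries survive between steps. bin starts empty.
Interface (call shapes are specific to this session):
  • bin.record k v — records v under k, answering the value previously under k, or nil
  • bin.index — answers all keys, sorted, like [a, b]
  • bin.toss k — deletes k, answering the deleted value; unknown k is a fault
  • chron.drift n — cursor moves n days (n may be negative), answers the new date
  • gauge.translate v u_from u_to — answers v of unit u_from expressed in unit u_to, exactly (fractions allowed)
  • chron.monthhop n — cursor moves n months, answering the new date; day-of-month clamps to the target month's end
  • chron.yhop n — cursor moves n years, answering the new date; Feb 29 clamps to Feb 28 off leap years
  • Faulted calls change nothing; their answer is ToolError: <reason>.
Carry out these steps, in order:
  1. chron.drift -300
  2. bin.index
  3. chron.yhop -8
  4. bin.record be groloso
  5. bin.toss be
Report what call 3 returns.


Answer: 1864-05-22

Derivation:
! drift(n: -300) -> 1872-05-22
! index() -> []
! yhop(n: -8) -> 1864-05-22
! record(k: be, v: groloso) -> nil
! toss(k: be) -> groloso


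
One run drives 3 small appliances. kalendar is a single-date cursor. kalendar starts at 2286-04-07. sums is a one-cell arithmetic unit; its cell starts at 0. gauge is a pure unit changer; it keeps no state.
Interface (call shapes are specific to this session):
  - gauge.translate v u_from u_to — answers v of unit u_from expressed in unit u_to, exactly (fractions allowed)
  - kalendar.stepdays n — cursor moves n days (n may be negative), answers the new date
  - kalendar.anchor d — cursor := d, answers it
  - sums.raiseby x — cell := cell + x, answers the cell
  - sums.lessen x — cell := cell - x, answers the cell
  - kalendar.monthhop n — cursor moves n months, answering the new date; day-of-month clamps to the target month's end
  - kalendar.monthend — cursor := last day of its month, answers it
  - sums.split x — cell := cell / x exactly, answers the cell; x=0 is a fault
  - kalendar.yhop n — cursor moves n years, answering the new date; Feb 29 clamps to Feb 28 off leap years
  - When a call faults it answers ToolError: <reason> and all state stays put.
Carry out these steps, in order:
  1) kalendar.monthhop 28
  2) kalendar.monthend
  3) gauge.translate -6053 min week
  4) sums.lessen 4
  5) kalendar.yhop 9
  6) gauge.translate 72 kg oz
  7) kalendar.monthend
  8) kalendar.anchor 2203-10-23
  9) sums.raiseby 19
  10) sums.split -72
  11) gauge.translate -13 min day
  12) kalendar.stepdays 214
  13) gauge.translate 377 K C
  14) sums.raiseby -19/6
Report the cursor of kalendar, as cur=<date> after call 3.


CALL kalendar.monthhop[28]
RET  2288-08-07
CALL kalendar.monthend[]
RET  2288-08-31
CALL gauge.translate[-6053; min; week]
RET  -6053/10080
CALL sums.lessen[4]
RET  -4
CALL kalendar.yhop[9]
RET  2297-08-31
CALL gauge.translate[72; kg; oz]
RET  115200000000/45359237
CALL kalendar.monthend[]
RET  2297-08-31
CALL kalendar.anchor[2203-10-23]
RET  2203-10-23
CALL sums.raiseby[19]
RET  15
CALL sums.split[-72]
RET  -5/24
CALL gauge.translate[-13; min; day]
RET  -13/1440
CALL kalendar.stepdays[214]
RET  2204-05-24
CALL gauge.translate[377; K; C]
RET  2077/20
CALL sums.raiseby[-19/6]
RET  -27/8

Answer: cur=2288-08-31


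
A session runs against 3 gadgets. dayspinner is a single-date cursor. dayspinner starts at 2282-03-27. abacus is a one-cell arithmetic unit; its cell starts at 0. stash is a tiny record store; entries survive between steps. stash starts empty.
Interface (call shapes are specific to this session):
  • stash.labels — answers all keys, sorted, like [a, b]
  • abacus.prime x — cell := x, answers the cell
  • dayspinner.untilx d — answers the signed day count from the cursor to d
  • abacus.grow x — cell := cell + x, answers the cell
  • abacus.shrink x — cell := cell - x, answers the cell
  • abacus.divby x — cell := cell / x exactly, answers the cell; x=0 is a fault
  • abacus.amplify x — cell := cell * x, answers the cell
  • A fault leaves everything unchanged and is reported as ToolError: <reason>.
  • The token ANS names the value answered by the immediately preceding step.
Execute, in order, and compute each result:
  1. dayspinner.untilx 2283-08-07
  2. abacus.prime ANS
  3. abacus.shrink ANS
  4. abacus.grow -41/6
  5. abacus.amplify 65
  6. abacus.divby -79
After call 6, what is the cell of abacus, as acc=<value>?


I call dayspinner.untilx passing d: 2283-08-07: 498.
Using abacus.prime passing x: ANS, and see 498.
I use abacus.shrink passing x: ANS, and see 0.
I try abacus.grow passing x: -41/6, giving -41/6.
I use abacus.amplify passing x: 65: -2665/6.
I use abacus.divby passing x: -79, which returns 2665/474.

Answer: acc=2665/474


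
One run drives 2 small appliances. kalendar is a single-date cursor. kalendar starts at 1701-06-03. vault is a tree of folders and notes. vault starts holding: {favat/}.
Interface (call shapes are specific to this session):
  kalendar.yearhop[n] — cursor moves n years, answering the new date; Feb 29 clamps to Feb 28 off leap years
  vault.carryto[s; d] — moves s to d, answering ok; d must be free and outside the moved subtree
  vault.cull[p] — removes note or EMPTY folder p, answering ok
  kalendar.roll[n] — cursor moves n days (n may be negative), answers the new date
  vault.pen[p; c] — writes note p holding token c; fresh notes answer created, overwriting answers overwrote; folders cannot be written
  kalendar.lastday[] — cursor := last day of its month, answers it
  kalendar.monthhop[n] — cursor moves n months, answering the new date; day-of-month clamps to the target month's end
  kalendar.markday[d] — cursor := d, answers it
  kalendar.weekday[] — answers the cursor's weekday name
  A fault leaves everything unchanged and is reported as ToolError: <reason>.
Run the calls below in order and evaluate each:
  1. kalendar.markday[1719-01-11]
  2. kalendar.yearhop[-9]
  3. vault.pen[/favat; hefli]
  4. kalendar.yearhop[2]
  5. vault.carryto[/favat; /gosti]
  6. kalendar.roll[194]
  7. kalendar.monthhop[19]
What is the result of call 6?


# 1. markday(d='1719-01-11') -> 1719-01-11
# 2. yearhop(n='-9') -> 1710-01-11
# 3. pen(p='/favat', c='hefli') -> ToolError: is a directory
# 4. yearhop(n='2') -> 1712-01-11
# 5. carryto(s='/favat', d='/gosti') -> ok
# 6. roll(n='194') -> 1712-07-23
# 7. monthhop(n='19') -> 1714-02-23

Answer: 1712-07-23


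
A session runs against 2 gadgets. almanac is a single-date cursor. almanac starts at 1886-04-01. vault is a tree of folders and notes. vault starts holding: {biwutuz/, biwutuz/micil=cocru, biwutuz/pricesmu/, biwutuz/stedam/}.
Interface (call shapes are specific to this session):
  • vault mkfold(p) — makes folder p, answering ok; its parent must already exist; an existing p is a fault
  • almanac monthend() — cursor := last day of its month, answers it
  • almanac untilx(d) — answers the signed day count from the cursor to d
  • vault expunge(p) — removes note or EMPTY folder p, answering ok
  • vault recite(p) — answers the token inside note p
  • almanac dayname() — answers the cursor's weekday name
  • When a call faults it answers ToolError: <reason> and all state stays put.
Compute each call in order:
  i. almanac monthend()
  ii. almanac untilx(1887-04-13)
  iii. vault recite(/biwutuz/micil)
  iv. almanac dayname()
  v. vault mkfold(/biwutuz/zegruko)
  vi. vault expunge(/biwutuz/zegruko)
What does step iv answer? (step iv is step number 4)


Act: almanac monthend[]
Obs: 1886-04-30
Act: almanac untilx[d: 1887-04-13]
Obs: 348
Act: vault recite[p: /biwutuz/micil]
Obs: cocru
Act: almanac dayname[]
Obs: Friday
Act: vault mkfold[p: /biwutuz/zegruko]
Obs: ok
Act: vault expunge[p: /biwutuz/zegruko]
Obs: ok

Answer: Friday


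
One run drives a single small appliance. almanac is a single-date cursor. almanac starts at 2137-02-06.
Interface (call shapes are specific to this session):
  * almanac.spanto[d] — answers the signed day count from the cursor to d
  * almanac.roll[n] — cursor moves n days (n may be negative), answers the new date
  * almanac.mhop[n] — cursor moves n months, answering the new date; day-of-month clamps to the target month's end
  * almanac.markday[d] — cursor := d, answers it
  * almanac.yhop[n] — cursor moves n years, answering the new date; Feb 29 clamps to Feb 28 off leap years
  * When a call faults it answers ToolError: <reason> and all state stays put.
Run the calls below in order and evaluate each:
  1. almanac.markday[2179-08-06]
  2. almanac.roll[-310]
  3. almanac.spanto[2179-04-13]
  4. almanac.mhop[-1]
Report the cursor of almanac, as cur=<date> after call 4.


Answer: cur=2178-08-30

Derivation:
-- almanac.markday(2179-08-06) == 2179-08-06
-- almanac.roll(-310) == 2178-09-30
-- almanac.spanto(2179-04-13) == 195
-- almanac.mhop(-1) == 2178-08-30


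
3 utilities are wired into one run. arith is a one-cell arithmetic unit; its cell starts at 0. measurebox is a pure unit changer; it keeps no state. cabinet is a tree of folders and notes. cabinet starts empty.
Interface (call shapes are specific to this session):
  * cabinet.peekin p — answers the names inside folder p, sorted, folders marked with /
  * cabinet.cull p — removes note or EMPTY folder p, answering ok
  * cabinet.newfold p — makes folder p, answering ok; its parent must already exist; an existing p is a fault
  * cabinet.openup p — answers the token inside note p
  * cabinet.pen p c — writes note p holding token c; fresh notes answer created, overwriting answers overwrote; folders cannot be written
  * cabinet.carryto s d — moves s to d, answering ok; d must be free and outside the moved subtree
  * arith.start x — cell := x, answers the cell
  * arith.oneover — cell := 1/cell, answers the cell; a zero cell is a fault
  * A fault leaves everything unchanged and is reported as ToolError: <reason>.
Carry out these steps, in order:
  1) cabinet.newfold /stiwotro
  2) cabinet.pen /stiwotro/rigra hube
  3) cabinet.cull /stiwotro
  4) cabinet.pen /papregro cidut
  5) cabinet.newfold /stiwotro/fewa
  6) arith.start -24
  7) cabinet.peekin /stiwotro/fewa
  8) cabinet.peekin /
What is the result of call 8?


// 1. newfold(p→/stiwotro) ~> ok
// 2. pen(p→/stiwotro/rigra, c→hube) ~> created
// 3. cull(p→/stiwotro) ~> ToolError: not empty
// 4. pen(p→/papregro, c→cidut) ~> created
// 5. newfold(p→/stiwotro/fewa) ~> ok
// 6. start(x→-24) ~> -24
// 7. peekin(p→/stiwotro/fewa) ~> []
// 8. peekin(p→/) ~> [papregro, stiwotro/]

Answer: [papregro, stiwotro/]


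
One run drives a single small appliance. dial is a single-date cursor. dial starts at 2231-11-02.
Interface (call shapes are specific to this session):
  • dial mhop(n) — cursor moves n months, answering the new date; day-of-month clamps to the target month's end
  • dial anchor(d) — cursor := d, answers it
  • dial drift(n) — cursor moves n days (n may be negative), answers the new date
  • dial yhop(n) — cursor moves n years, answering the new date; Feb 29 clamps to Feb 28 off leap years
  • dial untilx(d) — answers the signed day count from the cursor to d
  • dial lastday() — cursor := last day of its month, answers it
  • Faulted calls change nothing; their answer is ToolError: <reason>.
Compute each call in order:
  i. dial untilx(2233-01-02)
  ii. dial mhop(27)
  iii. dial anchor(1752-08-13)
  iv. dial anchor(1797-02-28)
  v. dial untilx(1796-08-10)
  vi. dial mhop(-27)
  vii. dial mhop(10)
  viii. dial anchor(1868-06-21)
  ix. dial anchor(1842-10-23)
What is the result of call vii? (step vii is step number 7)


Answer: 1795-09-28

Derivation:
% 1. dial untilx(d: 2233-01-02) ~> 427
% 2. dial mhop(n: 27) ~> 2234-02-02
% 3. dial anchor(d: 1752-08-13) ~> 1752-08-13
% 4. dial anchor(d: 1797-02-28) ~> 1797-02-28
% 5. dial untilx(d: 1796-08-10) ~> -202
% 6. dial mhop(n: -27) ~> 1794-11-28
% 7. dial mhop(n: 10) ~> 1795-09-28
% 8. dial anchor(d: 1868-06-21) ~> 1868-06-21
% 9. dial anchor(d: 1842-10-23) ~> 1842-10-23


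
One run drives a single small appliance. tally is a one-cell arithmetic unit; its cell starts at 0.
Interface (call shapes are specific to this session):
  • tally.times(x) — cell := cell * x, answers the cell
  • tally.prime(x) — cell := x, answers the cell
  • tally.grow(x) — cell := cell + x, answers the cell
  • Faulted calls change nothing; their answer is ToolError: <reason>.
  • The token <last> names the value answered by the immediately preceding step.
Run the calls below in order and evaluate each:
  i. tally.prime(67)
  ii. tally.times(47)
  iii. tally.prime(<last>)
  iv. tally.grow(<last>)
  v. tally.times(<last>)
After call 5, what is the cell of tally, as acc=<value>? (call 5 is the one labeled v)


Answer: acc=39664804

Derivation:
$ prime x: 67
:: 67
$ times x: 47
:: 3149
$ prime x: <last>
:: 3149
$ grow x: <last>
:: 6298
$ times x: <last>
:: 39664804


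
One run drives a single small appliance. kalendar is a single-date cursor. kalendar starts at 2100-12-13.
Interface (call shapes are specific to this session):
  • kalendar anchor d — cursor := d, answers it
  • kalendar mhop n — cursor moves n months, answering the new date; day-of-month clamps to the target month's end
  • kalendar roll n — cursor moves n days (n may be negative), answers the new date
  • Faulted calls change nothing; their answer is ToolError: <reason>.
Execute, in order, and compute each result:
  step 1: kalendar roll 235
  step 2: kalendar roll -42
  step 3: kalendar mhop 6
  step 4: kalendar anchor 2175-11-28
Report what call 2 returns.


Answer: 2101-06-24

Derivation:
;; 1. kalendar roll(n='235') == 2101-08-05
;; 2. kalendar roll(n='-42') == 2101-06-24
;; 3. kalendar mhop(n='6') == 2101-12-24
;; 4. kalendar anchor(d='2175-11-28') == 2175-11-28


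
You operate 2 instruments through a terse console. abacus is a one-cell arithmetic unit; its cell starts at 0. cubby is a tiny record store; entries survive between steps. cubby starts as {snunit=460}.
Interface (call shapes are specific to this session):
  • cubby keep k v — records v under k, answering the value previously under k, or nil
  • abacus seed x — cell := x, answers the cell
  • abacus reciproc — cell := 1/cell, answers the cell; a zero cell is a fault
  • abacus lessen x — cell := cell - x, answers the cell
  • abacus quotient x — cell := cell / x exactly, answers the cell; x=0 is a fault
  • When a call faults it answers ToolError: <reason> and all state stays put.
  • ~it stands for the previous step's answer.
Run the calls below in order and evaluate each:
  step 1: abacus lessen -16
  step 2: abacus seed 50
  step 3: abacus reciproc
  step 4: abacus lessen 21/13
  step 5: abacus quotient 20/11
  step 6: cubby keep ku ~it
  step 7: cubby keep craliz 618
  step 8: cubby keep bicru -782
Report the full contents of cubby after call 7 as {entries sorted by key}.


Answer: {craliz=618, ku=-11407/13000, snunit=460}

Derivation:
% abacus lessen(x: -16) == 16
% abacus seed(x: 50) == 50
% abacus reciproc() == 1/50
% abacus lessen(x: 21/13) == -1037/650
% abacus quotient(x: 20/11) == -11407/13000
% cubby keep(k: ku, v: ~it) == nil
% cubby keep(k: craliz, v: 618) == nil
% cubby keep(k: bicru, v: -782) == nil


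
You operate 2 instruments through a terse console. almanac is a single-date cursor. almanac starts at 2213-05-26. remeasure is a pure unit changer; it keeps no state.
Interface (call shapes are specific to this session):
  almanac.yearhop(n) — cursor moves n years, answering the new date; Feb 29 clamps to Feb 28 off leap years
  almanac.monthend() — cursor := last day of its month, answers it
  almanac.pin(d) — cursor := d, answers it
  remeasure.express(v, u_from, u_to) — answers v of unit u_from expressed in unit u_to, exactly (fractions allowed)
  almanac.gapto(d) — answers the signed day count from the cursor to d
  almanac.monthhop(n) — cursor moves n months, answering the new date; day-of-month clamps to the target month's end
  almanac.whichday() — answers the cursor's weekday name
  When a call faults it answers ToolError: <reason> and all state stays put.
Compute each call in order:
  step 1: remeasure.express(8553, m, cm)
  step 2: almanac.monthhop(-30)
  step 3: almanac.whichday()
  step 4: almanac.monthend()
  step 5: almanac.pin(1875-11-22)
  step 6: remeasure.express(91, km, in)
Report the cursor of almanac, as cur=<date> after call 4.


Answer: cur=2210-11-30

Derivation:
Act: remeasure.express[8553; m; cm]
Obs: 855300
Act: almanac.monthhop[-30]
Obs: 2210-11-26
Act: almanac.whichday[]
Obs: Monday
Act: almanac.monthend[]
Obs: 2210-11-30
Act: almanac.pin[1875-11-22]
Obs: 1875-11-22
Act: remeasure.express[91; km; in]
Obs: 455000000/127


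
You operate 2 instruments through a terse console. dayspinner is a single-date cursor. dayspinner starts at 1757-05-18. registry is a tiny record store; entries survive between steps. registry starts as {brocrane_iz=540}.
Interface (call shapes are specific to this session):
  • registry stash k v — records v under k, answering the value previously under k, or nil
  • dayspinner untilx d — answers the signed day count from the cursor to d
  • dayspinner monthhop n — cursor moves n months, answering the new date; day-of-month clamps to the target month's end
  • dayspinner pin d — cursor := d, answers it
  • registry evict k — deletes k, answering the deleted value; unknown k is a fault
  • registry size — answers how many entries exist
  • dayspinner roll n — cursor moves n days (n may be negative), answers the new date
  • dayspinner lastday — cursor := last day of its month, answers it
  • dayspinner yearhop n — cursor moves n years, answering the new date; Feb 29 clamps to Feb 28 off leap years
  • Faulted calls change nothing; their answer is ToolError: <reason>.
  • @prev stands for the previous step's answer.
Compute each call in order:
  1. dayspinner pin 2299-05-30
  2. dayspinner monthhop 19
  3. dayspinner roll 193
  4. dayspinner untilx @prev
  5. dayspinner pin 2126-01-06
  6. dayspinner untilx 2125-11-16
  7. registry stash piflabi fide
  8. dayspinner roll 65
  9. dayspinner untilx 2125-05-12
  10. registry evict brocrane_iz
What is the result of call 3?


Answer: 2301-07-11

Derivation:
Next I call dayspinner pin(d='2299-05-30'), — result: 2299-05-30.
I run dayspinner monthhop(n='19'), — result: 2300-12-30.
I run dayspinner roll(n='193'), — result: 2301-07-11.
I run dayspinner untilx(d='@prev'), → 0.
I invoke dayspinner pin(d='2126-01-06'): 2126-01-06.
Using dayspinner untilx(d='2125-11-16'), and see -51.
Then registry stash(k='piflabi', v='fide'), and get nil.
I try dayspinner roll(n='65'), giving 2126-03-12.
Using dayspinner untilx(d='2125-05-12'), → -304.
Then registry evict(k='brocrane_iz'), and see 540.


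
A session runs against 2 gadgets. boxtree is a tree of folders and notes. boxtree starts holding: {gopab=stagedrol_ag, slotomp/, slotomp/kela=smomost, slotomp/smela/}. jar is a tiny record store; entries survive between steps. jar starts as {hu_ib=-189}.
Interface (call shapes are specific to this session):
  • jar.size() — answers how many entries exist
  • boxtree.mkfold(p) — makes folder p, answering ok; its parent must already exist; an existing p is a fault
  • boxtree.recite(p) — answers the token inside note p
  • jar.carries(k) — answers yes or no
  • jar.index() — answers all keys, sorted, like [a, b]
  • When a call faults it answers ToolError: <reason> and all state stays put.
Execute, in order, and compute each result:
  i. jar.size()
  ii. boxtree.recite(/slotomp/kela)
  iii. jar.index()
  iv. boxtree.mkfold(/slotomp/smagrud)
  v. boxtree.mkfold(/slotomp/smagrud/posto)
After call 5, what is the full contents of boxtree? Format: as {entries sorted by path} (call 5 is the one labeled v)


# jar.size() => 1
# boxtree.recite(p=/slotomp/kela) => smomost
# jar.index() => [hu_ib]
# boxtree.mkfold(p=/slotomp/smagrud) => ok
# boxtree.mkfold(p=/slotomp/smagrud/posto) => ok

Answer: {gopab=stagedrol_ag, slotomp/, slotomp/kela=smomost, slotomp/smagrud/, slotomp/smagrud/posto/, slotomp/smela/}


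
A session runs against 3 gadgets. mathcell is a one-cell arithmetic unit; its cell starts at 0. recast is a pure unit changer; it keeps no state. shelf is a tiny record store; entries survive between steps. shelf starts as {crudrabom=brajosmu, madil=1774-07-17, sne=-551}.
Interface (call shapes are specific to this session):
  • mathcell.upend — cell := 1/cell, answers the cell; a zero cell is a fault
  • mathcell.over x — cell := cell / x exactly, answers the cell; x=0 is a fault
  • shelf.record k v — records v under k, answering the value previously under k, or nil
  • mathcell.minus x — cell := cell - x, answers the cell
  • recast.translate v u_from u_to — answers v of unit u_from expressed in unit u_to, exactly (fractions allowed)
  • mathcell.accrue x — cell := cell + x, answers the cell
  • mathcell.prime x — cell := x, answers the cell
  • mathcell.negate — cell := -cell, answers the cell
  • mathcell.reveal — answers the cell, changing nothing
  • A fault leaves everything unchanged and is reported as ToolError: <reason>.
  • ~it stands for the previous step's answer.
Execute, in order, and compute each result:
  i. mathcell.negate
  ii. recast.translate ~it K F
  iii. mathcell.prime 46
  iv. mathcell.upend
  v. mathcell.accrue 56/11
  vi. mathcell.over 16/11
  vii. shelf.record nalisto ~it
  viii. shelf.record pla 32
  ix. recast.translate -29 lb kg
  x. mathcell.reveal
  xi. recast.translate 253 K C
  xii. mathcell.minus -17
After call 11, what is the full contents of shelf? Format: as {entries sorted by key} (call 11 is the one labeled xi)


Answer: {crudrabom=brajosmu, madil=1774-07-17, nalisto=2587/736, pla=32, sne=-551}

Derivation:
;; 1. negate() => 0
;; 2. translate(v=~it, u_from=K, u_to=F) => -45967/100
;; 3. prime(x=46) => 46
;; 4. upend() => 1/46
;; 5. accrue(x=56/11) => 2587/506
;; 6. over(x=16/11) => 2587/736
;; 7. record(k=nalisto, v=~it) => nil
;; 8. record(k=pla, v=32) => nil
;; 9. translate(v=-29, u_from=lb, u_to=kg) => -1315417873/100000000
;; 10. reveal() => 2587/736
;; 11. translate(v=253, u_from=K, u_to=C) => -403/20
;; 12. minus(x=-17) => 15099/736


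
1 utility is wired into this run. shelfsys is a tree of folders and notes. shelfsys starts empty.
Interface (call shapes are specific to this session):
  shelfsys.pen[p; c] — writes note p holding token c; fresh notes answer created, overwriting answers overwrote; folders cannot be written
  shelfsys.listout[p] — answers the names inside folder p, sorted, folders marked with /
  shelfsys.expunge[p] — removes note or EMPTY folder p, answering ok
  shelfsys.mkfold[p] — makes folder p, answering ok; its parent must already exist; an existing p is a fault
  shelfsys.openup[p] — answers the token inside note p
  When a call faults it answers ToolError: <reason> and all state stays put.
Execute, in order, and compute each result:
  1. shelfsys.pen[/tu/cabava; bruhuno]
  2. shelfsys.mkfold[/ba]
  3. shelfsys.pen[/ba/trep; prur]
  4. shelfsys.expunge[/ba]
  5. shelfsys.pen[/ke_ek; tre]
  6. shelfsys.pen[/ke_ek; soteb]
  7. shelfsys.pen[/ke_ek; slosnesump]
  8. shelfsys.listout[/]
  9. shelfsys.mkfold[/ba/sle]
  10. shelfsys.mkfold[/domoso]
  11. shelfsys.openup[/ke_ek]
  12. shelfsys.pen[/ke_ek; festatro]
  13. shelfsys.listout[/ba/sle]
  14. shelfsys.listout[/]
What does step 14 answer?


% 1. shelfsys.pen(/tu/cabava, bruhuno) => ToolError: no parent
% 2. shelfsys.mkfold(/ba) => ok
% 3. shelfsys.pen(/ba/trep, prur) => created
% 4. shelfsys.expunge(/ba) => ToolError: not empty
% 5. shelfsys.pen(/ke_ek, tre) => created
% 6. shelfsys.pen(/ke_ek, soteb) => overwrote
% 7. shelfsys.pen(/ke_ek, slosnesump) => overwrote
% 8. shelfsys.listout(/) => [ba/, ke_ek]
% 9. shelfsys.mkfold(/ba/sle) => ok
% 10. shelfsys.mkfold(/domoso) => ok
% 11. shelfsys.openup(/ke_ek) => slosnesump
% 12. shelfsys.pen(/ke_ek, festatro) => overwrote
% 13. shelfsys.listout(/ba/sle) => []
% 14. shelfsys.listout(/) => [ba/, domoso/, ke_ek]

Answer: [ba/, domoso/, ke_ek]


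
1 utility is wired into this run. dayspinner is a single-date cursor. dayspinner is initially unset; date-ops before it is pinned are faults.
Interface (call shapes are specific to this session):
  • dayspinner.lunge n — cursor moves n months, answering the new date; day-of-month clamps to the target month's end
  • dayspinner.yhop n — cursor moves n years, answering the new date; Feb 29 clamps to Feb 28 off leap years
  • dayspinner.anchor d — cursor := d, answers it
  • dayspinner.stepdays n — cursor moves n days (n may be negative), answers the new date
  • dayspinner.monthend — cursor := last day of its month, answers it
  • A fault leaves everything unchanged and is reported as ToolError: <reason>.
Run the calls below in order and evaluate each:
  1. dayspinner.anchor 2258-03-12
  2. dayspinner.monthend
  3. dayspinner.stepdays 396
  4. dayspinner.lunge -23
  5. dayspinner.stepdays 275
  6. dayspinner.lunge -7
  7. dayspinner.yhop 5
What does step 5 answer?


Answer: 2258-03-03

Derivation:
Using dayspinner.anchor(d→2258-03-12), — result: 2258-03-12.
Then dayspinner.monthend(), and see 2258-03-31.
Now I run dayspinner.stepdays(n→396), and see 2259-05-01.
I try dayspinner.lunge(n→-23), and observe 2257-06-01.
Then dayspinner.stepdays(n→275), and observe 2258-03-03.
Now I run dayspinner.lunge(n→-7), and observe 2257-08-03.
Using dayspinner.yhop(n→5), yielding 2262-08-03.


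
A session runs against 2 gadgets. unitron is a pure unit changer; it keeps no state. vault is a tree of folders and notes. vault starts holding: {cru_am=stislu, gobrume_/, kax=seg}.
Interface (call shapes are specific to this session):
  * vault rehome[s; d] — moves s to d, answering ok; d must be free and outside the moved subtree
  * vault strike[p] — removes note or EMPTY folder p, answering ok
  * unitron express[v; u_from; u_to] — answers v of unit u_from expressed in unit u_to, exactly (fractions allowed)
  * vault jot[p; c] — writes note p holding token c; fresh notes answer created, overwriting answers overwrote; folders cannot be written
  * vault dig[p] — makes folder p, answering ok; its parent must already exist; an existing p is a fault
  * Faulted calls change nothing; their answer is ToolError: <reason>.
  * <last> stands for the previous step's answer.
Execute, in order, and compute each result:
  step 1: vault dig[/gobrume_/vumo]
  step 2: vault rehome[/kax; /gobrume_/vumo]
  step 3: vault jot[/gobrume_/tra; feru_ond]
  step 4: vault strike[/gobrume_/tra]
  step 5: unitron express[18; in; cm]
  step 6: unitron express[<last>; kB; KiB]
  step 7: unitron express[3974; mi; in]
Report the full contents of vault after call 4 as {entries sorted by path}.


>>> vault dig /gobrume_/vumo
  ok
>>> vault rehome /kax /gobrume_/vumo
  ToolError: exists
>>> vault jot /gobrume_/tra feru_ond
  created
>>> vault strike /gobrume_/tra
  ok
>>> unitron express 18 in cm
  1143/25
>>> unitron express <last> kB KiB
  5715/128
>>> unitron express 3974 mi in
  251792640

Answer: {cru_am=stislu, gobrume_/, gobrume_/vumo/, kax=seg}
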